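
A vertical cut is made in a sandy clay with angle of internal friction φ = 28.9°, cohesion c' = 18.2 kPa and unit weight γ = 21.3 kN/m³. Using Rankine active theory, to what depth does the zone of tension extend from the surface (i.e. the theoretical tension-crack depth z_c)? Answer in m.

K_a = tan²(45° − 28.9°/2) = 0.3484; √K_a = 0.5902.
The active pressure is zero where K_a γ z = 2c√K_a, so z_c = 2c/(γ√K_a) = 2×18.2/(21.3×0.5902) = 2.895 m.

2.90 m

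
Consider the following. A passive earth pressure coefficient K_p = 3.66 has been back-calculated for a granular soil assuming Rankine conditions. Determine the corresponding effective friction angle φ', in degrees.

34.8°

K_p = (1+sin φ)/(1−sin φ) ⇒ sin φ = (K_p − 1)/(K_p + 1) = 0.5708.
φ = arcsin(0.5708) = 34.81°.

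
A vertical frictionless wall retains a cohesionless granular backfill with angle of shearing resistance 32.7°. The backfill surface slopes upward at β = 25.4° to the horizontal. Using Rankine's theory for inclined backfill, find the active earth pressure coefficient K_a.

0.422

K_a = cos β · (cos β − √(cos²β − cos²φ)) / (cos β + √(cos²β − cos²φ)).
cos β = 0.9033, cos φ = 0.8415, √(cos²β − cos²φ) = 0.3284.
K_a = 0.9033 × (0.9033 − 0.3284)/(0.9033 + 0.3284) = 0.4216.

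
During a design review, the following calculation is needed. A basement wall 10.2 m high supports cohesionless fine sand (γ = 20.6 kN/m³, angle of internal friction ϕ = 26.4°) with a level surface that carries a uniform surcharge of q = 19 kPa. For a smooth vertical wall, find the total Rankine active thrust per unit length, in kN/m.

486 kN/m

K_a = tan²(45° − φ/2) = 0.3844.
Soil triangle: ½ K_a γ H² = 0.5×0.3844×20.6×10.2² = 412.0 kN/m.
Surcharge rectangle: K_a q H = 0.3844×19×10.2 = 74.50 kN/m.
Total = 412.0 + 74.50 = 486.5 kN/m.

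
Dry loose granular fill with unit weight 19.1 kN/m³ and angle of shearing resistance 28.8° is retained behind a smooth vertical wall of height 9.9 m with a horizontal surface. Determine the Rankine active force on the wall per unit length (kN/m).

327 kN/m

K_a = tan²(45° − φ/2) = 0.3498.
P_a = ½ K_a γ H² = 0.5 × 0.3498 × 19.1 × 9.9² = 327.4 kN/m.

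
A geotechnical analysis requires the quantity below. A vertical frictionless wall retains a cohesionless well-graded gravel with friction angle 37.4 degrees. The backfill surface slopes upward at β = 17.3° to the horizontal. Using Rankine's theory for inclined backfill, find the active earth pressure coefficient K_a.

K_a = cos β · (cos β − √(cos²β − cos²φ)) / (cos β + √(cos²β − cos²φ)).
cos β = 0.9548, cos φ = 0.7944, √(cos²β − cos²φ) = 0.5296.
K_a = 0.9548 × (0.9548 − 0.5296)/(0.9548 + 0.5296) = 0.2735.

0.273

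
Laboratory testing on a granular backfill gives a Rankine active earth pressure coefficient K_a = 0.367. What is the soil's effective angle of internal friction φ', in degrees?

27.6°

K_a = tan²(45° − φ/2) ⇒ 45° − φ/2 = arctan(√0.367) = 31.21°.
φ = 2(45° − 31.21°) = 27.58°.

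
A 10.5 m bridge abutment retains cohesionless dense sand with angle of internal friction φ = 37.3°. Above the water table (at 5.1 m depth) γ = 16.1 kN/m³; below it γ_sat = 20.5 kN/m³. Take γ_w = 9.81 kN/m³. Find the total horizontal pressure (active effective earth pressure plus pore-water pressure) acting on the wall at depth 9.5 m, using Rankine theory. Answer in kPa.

74.8 kPa

K_a = (1 − sin φ)/(1 + sin φ) = 0.2453.
γ' = 20.5 − 9.81 = 10.69 kN/m³.
Effective vertical stress at 9.5 m: σ'_v = 16.1×5.1 + 10.69×4.40 = 129.1 kPa.
σ'_h = K_a σ'_v = 0.2453 × 129.1 = 31.68 kPa; u = γ_w × 4.40 = 43.16 kPa.
Total σ_h = 31.68 + 43.16 = 74.85 kPa.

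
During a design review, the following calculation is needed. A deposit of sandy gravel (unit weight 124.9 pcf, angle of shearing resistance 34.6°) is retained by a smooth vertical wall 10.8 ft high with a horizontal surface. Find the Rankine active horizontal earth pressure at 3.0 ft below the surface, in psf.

K_a = (1 − sin φ)/(1 + sin φ) = 0.2756.
σ_h = K_a γ z = 0.2756 × 124.9 × 3.0 = 103.3 psf.

103 psf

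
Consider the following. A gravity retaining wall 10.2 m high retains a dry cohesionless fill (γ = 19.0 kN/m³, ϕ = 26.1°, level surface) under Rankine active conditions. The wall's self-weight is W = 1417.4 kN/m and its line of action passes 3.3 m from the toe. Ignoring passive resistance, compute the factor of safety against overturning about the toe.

K_a = tan²(45° − 26.1°/2) = 0.3889.
P_a = ½K_aγH² = 0.5×0.3889×19.0×10.2² = 384.4 kN/m, acting at H/3 = 3.400 m above the base.
Overturning moment M_o = P_a × H/3 = 384.4 × 3.400 = 1307.
Resisting moment M_r = W × 3.3 = 1417.4 × 3.3 = 4677.
FS_overturning = M_r/M_o = 4677/1307 = 3.579.

3.58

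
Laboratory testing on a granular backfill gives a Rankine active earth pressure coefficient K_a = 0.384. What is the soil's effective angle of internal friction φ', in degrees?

26.4°

K_a = tan²(45° − φ/2) ⇒ 45° − φ/2 = arctan(√0.384) = 31.79°.
φ = 2(45° − 31.79°) = 26.43°.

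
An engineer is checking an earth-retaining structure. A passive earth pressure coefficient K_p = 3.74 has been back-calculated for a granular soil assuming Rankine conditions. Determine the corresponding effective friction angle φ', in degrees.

35.3°

K_p = (1+sin φ)/(1−sin φ) ⇒ sin φ = (K_p − 1)/(K_p + 1) = 0.5781.
φ = arcsin(0.5781) = 35.31°.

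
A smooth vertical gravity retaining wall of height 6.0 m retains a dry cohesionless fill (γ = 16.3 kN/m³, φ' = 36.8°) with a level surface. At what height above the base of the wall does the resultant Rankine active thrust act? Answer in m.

2.00 m

K_a = 0.2508.
The pressure distribution is triangular, so the resultant acts at H/3 above the base = 6.0/3 = 2.000 m.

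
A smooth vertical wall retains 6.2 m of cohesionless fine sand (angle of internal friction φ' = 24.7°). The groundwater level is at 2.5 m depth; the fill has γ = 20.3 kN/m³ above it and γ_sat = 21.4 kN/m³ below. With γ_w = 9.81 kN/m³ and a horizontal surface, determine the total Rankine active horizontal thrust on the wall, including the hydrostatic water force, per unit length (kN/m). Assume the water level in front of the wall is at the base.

203 kN/m

K_a = tan²(45° − φ/2) = 0.4106.
γ' = 21.4 − 9.81 = 11.59 kN/m³. Depth below WT = 3.7 m.
σ'_h at WT = K_a γ d_w = 20.84 kPa; at base = 20.84 + K_a γ' × 3.7 = 38.44 kPa.
P₁ (0–2.5 m) = ½×20.84×2.5 = 26.05. P₂ (2.5–6.2 m) = ½(20.84+38.44)×3.7 = 109.7.
P_w = ½ γ_w h₂² = 0.5×9.81×3.7² = 67.15. Total = 26.05+109.7+67.15 = 202.9 kN/m.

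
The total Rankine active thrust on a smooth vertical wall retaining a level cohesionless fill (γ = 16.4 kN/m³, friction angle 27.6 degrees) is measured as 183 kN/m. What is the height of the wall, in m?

K_a = 0.3668. P_a = ½ K_a γ H² ⇒ H = √(2P_a/(K_a γ)).
H = √(2×183/(0.3668×16.4)) = 7.800 m.

7.80 m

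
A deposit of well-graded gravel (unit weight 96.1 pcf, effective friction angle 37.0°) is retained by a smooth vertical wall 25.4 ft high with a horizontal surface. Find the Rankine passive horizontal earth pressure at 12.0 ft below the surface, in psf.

K_p = (1 + sin φ)/(1 − sin φ) = 4.023.
σ_h = K_p γ z = 4.023 × 96.1 × 12.0 = 4639 psf.

4640 psf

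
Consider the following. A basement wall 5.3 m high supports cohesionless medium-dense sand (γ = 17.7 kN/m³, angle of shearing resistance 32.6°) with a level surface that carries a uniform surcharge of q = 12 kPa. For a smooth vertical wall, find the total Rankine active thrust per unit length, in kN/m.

K_a = tan²(45° − φ/2) = 0.2997.
Soil triangle: ½ K_a γ H² = 0.5×0.2997×17.7×5.3² = 74.51 kN/m.
Surcharge rectangle: K_a q H = 0.2997×12×5.3 = 19.06 kN/m.
Total = 74.51 + 19.06 = 93.58 kN/m.

93.6 kN/m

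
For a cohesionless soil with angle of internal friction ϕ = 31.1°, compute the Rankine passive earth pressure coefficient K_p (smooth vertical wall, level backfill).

3.14

K_p = (1 + sin φ)/(1 − sin φ) = tan²(45° + 31.1°/2) = 3.137.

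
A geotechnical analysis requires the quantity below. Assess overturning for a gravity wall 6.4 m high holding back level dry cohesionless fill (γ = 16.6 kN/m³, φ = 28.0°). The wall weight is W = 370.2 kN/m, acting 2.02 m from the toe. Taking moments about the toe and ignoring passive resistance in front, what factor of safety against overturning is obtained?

2.86

K_a = tan²(45° − 28.0°/2) = 0.3610.
P_a = ½K_aγH² = 0.5×0.3610×16.6×6.4² = 122.7 kN/m, acting at H/3 = 2.133 m above the base.
Overturning moment M_o = P_a × H/3 = 122.7 × 2.133 = 261.8.
Resisting moment M_r = W × 2.02 = 370.2 × 2.02 = 747.8.
FS_overturning = M_r/M_o = 747.8/261.8 = 2.856.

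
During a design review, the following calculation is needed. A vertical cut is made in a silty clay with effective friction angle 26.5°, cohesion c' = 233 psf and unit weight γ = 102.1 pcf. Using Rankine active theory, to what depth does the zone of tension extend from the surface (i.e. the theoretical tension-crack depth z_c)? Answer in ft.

7.38 ft

K_a = tan²(45° − 26.5°/2) = 0.3829; √K_a = 0.6188.
The active pressure is zero where K_a γ z = 2c√K_a, so z_c = 2c/(γ√K_a) = 2×233/(102.1×0.6188) = 7.376 ft.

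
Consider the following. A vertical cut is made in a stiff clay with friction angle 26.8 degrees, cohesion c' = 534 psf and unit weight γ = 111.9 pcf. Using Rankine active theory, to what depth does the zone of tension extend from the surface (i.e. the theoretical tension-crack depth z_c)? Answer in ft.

15.5 ft

K_a = tan²(45° − 26.8°/2) = 0.3785; √K_a = 0.6152.
The active pressure is zero where K_a γ z = 2c√K_a, so z_c = 2c/(γ√K_a) = 2×534/(111.9×0.6152) = 15.51 ft.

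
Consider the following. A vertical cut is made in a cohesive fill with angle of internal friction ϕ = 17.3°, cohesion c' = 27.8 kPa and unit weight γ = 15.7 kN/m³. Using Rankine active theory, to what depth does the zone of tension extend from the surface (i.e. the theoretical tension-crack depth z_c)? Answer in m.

4.81 m

K_a = tan²(45° − 17.3°/2) = 0.5416; √K_a = 0.7359.
The active pressure is zero where K_a γ z = 2c√K_a, so z_c = 2c/(γ√K_a) = 2×27.8/(15.7×0.7359) = 4.812 m.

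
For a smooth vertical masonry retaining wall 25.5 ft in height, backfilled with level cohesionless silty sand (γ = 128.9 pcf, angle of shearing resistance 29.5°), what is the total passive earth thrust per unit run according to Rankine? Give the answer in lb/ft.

123000 lb/ft

K_p = tan²(45° + φ/2) = 2.940.
P_p = ½ K_p γ H² = 0.5 × 2.940 × 128.9 × 25.5² = 123200 lb/ft.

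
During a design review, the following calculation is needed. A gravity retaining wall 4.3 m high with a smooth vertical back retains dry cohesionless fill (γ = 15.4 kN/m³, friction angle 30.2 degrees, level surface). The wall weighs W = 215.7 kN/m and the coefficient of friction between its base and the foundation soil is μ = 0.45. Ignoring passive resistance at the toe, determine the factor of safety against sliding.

K_a = tan²(45° − 30.2°/2) = 0.3307.
P_a = ½K_aγH² = 0.5×0.3307×15.4×4.3² = 47.08 kN/m, acting at H/3 = 1.433 m above the base.
FS_sliding = μW / P_a = 0.45×215.7 / 47.08 = 2.062.

2.06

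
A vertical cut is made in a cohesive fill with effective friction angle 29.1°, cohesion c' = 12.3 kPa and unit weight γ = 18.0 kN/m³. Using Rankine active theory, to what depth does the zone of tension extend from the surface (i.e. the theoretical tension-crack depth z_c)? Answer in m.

2.32 m

K_a = tan²(45° − 29.1°/2) = 0.3456; √K_a = 0.5879.
The active pressure is zero where K_a γ z = 2c√K_a, so z_c = 2c/(γ√K_a) = 2×12.3/(18.0×0.5879) = 2.325 m.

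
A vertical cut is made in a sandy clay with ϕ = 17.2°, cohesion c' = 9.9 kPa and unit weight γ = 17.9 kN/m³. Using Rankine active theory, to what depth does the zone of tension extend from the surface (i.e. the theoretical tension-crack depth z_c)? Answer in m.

1.50 m

K_a = tan²(45° − 17.2°/2) = 0.5436; √K_a = 0.7373.
The active pressure is zero where K_a γ z = 2c√K_a, so z_c = 2c/(γ√K_a) = 2×9.9/(17.9×0.7373) = 1.500 m.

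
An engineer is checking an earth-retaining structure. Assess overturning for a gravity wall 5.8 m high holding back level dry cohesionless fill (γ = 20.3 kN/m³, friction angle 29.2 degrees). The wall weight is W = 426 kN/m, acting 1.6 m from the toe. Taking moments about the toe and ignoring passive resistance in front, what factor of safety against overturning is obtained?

3.00

K_a = tan²(45° − 29.2°/2) = 0.3442.
P_a = ½K_aγH² = 0.5×0.3442×20.3×5.8² = 117.5 kN/m, acting at H/3 = 1.933 m above the base.
Overturning moment M_o = P_a × H/3 = 117.5 × 1.933 = 227.2.
Resisting moment M_r = W × 1.6 = 426 × 1.6 = 681.6.
FS_overturning = M_r/M_o = 681.6/227.2 = 3.000.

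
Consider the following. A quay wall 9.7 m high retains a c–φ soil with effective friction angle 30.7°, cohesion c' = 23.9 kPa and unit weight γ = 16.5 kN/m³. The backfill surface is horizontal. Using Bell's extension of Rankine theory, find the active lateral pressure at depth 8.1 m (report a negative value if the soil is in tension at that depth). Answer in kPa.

K_a = (1 − sin φ)/(1 + sin φ) = 0.3240.
σ_a = K_a γ z − 2c√K_a = 0.3240×16.5×8.1 − 2×23.9×0.5692 = 16.10 kPa.

16.1 kPa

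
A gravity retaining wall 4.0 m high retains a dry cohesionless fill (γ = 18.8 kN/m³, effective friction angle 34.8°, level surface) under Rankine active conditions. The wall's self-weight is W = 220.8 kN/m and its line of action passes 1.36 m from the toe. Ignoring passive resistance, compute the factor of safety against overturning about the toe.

5.48

K_a = tan²(45° − 34.8°/2) = 0.2733.
P_a = ½K_aγH² = 0.5×0.2733×18.8×4.0² = 41.11 kN/m, acting at H/3 = 1.333 m above the base.
Overturning moment M_o = P_a × H/3 = 41.11 × 1.333 = 54.81.
Resisting moment M_r = W × 1.36 = 220.8 × 1.36 = 300.3.
FS_overturning = M_r/M_o = 300.3/54.81 = 5.479.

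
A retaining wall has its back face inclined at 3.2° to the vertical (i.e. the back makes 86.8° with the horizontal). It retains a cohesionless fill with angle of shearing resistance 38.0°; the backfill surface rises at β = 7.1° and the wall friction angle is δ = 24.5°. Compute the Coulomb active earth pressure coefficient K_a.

K_a = sin²(α+φ) / [sin²α · sin(α−δ) · (1 + √{sin(φ+δ)sin(φ−β) / (sin(α−δ)sin(α+β))})²].
With α = 86.8°, φ = 38.0°, δ = 24.5°, β = 7.1°: K_a = 0.2588.

0.259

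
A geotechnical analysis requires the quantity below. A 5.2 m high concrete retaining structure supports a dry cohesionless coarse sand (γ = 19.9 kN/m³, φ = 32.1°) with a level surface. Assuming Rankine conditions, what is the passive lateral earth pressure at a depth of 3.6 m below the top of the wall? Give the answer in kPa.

234 kPa

K_p = (1 + sin φ)/(1 − sin φ) = 3.268.
σ_h = K_p γ z = 3.268 × 19.9 × 3.6 = 234.1 kPa.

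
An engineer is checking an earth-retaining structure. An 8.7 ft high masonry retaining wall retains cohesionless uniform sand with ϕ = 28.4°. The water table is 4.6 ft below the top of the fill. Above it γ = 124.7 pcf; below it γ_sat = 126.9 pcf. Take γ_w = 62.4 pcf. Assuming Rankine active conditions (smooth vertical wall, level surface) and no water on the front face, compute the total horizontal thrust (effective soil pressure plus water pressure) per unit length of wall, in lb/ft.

K_a = tan²(45° − φ/2) = 0.3554.
γ' = 126.9 − 62.4 = 64.50 pcf. Depth below WT = 4.1 ft.
σ'_h at WT = K_a γ d_w = 203.8 psf; at base = 203.8 + K_a γ' × 4.1 = 297.8 psf.
P₁ (0–4.6 ft) = ½×203.8×4.6 = 468.8. P₂ (4.6–8.7 ft) = ½(203.8+297.8)×4.1 = 1028.
P_w = ½ γ_w h₂² = 0.5×62.4×4.1² = 524.5. Total = 468.8+1028+524.5 = 2022 lb/ft.

2020 lb/ft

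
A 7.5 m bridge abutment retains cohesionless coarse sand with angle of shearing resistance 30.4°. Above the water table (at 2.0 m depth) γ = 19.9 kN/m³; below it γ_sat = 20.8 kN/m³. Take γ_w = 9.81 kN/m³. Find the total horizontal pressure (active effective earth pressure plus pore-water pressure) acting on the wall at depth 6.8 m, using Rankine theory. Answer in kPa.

K_a = (1 − sin φ)/(1 + sin φ) = 0.3280.
γ' = 20.8 − 9.81 = 10.99 kN/m³.
Effective vertical stress at 6.8 m: σ'_v = 19.9×2.0 + 10.99×4.80 = 92.55 kPa.
σ'_h = K_a σ'_v = 0.3280 × 92.55 = 30.36 kPa; u = γ_w × 4.80 = 47.09 kPa.
Total σ_h = 30.36 + 47.09 = 77.44 kPa.

77.4 kPa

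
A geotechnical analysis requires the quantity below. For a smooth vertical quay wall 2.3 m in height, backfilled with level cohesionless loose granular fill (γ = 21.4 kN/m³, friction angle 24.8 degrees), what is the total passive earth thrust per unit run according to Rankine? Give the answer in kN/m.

K_p = tan²(45° + φ/2) = 2.445.
P_p = ½ K_p γ H² = 0.5 × 2.445 × 21.4 × 2.3² = 138.4 kN/m.

138 kN/m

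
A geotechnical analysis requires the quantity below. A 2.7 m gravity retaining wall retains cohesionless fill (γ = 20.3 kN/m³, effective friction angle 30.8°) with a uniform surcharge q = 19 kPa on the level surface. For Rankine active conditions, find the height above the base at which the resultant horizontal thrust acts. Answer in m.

K_a = 0.3227.
Triangular part P₁ = ½K_aγH² = 23.88 at H/3 = 0.9000 m; rectangular part P₂ = K_a q H = 16.56 at H/2 = 1.350 m.
ȳ = (P₁·0.9000 + P₂·1.350)/(P₁+P₂) = 1.084 m.

1.08 m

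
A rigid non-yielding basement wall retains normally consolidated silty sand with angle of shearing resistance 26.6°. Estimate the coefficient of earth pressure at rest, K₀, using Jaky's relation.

0.552

K₀ = 1 − sin φ' = 1 − sin 26.6° = 0.5522.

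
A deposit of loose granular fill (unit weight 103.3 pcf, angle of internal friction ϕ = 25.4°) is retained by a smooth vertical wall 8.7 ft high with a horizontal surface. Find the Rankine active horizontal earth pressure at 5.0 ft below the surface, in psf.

206 psf

K_a = (1 − sin φ)/(1 + sin φ) = 0.3996.
σ_h = K_a γ z = 0.3996 × 103.3 × 5.0 = 206.4 psf.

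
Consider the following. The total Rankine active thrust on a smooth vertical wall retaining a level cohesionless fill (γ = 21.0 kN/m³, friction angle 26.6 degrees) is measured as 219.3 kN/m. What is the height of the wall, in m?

7.40 m

K_a = 0.3814. P_a = ½ K_a γ H² ⇒ H = √(2P_a/(K_a γ)).
H = √(2×219.3/(0.3814×21.0)) = 7.400 m.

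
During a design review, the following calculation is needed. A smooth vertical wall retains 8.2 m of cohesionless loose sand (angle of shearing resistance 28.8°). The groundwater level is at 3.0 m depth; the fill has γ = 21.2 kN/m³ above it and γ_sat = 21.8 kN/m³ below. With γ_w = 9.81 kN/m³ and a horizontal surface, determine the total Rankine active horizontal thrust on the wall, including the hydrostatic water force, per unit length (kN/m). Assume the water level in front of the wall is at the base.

338 kN/m

K_a = tan²(45° − φ/2) = 0.3498.
γ' = 21.8 − 9.81 = 11.99 kN/m³. Depth below WT = 5.2 m.
σ'_h at WT = K_a γ d_w = 22.24 kPa; at base = 22.24 + K_a γ' × 5.2 = 44.05 kPa.
P₁ (0–3.0 m) = ½×22.24×3.0 = 33.37. P₂ (3.0–8.2 m) = ½(22.24+44.05)×5.2 = 172.4.
P_w = ½ γ_w h₂² = 0.5×9.81×5.2² = 132.6. Total = 33.37+172.4+132.6 = 338.4 kN/m.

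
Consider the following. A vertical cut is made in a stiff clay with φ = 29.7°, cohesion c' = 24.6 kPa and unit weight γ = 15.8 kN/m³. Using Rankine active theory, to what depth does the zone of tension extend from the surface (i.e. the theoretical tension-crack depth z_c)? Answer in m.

K_a = tan²(45° − 29.7°/2) = 0.3374; √K_a = 0.5808.
The active pressure is zero where K_a γ z = 2c√K_a, so z_c = 2c/(γ√K_a) = 2×24.6/(15.8×0.5808) = 5.361 m.

5.36 m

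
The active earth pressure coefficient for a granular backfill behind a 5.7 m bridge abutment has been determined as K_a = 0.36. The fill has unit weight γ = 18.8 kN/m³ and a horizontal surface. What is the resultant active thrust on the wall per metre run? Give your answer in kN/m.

110 kN/m

P = ½ K_a γ H² = 0.5 × 0.36 × 18.8 × 5.7² = 109.9 kN/m.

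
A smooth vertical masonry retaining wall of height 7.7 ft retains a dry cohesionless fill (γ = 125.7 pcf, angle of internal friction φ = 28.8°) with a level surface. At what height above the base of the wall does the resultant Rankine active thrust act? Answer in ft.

K_a = 0.3498.
The pressure distribution is triangular, so the resultant acts at H/3 above the base = 7.7/3 = 2.567 ft.

2.57 ft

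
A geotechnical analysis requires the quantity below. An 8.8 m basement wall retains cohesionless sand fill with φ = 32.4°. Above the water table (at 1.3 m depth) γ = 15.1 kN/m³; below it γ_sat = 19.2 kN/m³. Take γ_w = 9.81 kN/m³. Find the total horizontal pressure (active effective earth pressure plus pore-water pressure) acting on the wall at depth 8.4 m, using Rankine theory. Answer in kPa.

95.7 kPa

K_a = (1 − sin φ)/(1 + sin φ) = 0.3022.
γ' = 19.2 − 9.81 = 9.390 kN/m³.
Effective vertical stress at 8.4 m: σ'_v = 15.1×1.3 + 9.390×7.10 = 86.30 kPa.
σ'_h = K_a σ'_v = 0.3022 × 86.30 = 26.08 kPa; u = γ_w × 7.10 = 69.65 kPa.
Total σ_h = 26.08 + 69.65 = 95.73 kPa.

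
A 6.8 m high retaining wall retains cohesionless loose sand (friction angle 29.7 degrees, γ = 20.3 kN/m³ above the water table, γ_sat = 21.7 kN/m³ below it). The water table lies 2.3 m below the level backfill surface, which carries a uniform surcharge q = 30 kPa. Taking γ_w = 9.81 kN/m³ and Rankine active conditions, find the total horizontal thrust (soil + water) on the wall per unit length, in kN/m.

298 kN/m

K_a = tan²(45° − φ/2) = 0.3374.
γ' = 21.7 − 9.81 = 11.89 kN/m³. h₂ = H − d_w = 4.5 m.
σ'_h: at surface K_a·q = 10.12; at WT K_a(q+γd_w) = 25.87; at base K_a(q+γd_w+γ'h₂) = 43.93 kPa.
P₁ = ½(10.12+25.87)×2.3 = 41.39; P₂ = ½(25.87+43.93)×4.5 = 157.0; P_w = ½γ_w h₂² = 99.33.
Total = 41.39+157.0+99.33 = 297.8 kN/m.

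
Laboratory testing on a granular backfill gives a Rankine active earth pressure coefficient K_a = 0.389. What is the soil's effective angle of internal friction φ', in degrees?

26.1°

K_a = tan²(45° − φ/2) ⇒ 45° − φ/2 = arctan(√0.389) = 31.95°.
φ = 2(45° − 31.95°) = 26.10°.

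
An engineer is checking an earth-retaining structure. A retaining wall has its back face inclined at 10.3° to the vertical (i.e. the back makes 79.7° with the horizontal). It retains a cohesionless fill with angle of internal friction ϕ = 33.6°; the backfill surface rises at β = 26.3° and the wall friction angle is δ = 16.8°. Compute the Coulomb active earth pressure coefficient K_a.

K_a = sin²(α+φ) / [sin²α · sin(α−δ) · (1 + √{sin(φ+δ)sin(φ−β) / (sin(α−δ)sin(α+β))})²].
With α = 79.7°, φ = 33.6°, δ = 16.8°, β = 26.3°: K_a = 0.5466.

0.547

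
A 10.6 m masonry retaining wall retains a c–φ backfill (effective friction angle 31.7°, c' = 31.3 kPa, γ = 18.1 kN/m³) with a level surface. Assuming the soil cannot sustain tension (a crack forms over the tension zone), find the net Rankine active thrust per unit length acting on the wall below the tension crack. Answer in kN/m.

K_a = 0.3111; √K_a = 0.5577.
Tension-crack depth z_c = 2c/(γ√K_a) = 2×31.3/(18.1×0.5577) = 6.201 m.
σ_a at base = K_a γ H − 2c√K_a = 0.3111×18.1×10.6 − 2×31.3×0.5577 = 24.77 kPa.
P_a = ½ × 24.77 × (H − z_c) = 0.5×24.77×4.399 = 54.48 kN/m.

54.5 kN/m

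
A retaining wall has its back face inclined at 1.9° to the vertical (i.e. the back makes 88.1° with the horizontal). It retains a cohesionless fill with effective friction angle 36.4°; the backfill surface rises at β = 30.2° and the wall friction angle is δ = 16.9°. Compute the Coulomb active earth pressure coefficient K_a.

K_a = sin²(α+φ) / [sin²α · sin(α−δ) · (1 + √{sin(φ+δ)sin(φ−β) / (sin(α−δ)sin(α+β))})²].
With α = 88.1°, φ = 36.4°, δ = 16.9°, β = 30.2°: K_a = 0.4108.

0.411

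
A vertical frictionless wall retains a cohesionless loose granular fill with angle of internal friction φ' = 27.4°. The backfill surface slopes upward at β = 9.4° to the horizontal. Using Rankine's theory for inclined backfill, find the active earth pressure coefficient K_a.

K_a = cos β · (cos β − √(cos²β − cos²φ)) / (cos β + √(cos²β − cos²φ)).
cos β = 0.9866, cos φ = 0.8878, √(cos²β − cos²φ) = 0.4302.
K_a = 0.9866 × (0.9866 − 0.4302)/(0.9866 + 0.4302) = 0.3874.

0.387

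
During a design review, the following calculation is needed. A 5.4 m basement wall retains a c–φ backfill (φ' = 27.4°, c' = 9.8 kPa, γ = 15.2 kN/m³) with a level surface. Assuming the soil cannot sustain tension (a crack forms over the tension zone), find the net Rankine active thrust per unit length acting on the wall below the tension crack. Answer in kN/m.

K_a = 0.3697; √K_a = 0.6080.
Tension-crack depth z_c = 2c/(γ√K_a) = 2×9.8/(15.2×0.6080) = 2.121 m.
σ_a at base = K_a γ H − 2c√K_a = 0.3697×15.2×5.4 − 2×9.8×0.6080 = 18.43 kPa.
P_a = ½ × 18.43 × (H − z_c) = 0.5×18.43×3.279 = 30.21 kN/m.

30.2 kN/m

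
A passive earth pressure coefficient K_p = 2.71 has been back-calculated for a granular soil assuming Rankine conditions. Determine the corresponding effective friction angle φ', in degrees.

K_p = (1+sin φ)/(1−sin φ) ⇒ sin φ = (K_p − 1)/(K_p + 1) = 0.4609.
φ = arcsin(0.4609) = 27.45°.

27.4°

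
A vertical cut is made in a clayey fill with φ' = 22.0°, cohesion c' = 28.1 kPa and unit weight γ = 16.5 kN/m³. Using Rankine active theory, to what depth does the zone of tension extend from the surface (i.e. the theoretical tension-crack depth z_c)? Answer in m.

K_a = tan²(45° − 22.0°/2) = 0.4550; √K_a = 0.6745.
The active pressure is zero where K_a γ z = 2c√K_a, so z_c = 2c/(γ√K_a) = 2×28.1/(16.5×0.6745) = 5.050 m.

5.05 m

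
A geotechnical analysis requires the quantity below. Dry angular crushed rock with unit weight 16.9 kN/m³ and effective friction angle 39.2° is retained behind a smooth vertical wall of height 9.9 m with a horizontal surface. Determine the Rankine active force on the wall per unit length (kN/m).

K_a = tan²(45° − φ/2) = 0.2255.
P_a = ½ K_a γ H² = 0.5 × 0.2255 × 16.9 × 9.9² = 186.7 kN/m.

187 kN/m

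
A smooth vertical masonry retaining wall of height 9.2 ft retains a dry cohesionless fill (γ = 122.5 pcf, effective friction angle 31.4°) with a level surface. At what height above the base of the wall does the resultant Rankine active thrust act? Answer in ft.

K_a = 0.3149.
The pressure distribution is triangular, so the resultant acts at H/3 above the base = 9.2/3 = 3.067 ft.

3.07 ft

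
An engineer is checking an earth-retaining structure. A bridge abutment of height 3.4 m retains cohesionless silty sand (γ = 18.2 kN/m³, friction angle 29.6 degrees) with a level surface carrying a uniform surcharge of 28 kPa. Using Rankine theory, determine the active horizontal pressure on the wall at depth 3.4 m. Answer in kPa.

K_a = (1 − sin φ)/(1 + sin φ) = 0.3387.
σ_v = γz + q = 18.2 × 3.4 + 28 = 89.88 kPa.
σ_h = K_a σ_v = 0.3387 × 89.88 = 30.45 kPa.

30.4 kPa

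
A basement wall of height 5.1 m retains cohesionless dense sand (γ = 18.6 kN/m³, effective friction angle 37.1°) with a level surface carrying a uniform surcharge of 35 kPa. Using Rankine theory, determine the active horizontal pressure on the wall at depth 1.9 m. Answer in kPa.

K_a = (1 − sin φ)/(1 + sin φ) = 0.2475.
σ_v = γz + q = 18.6 × 1.9 + 35 = 70.34 kPa.
σ_h = K_a σ_v = 0.2475 × 70.34 = 17.41 kPa.

17.4 kPa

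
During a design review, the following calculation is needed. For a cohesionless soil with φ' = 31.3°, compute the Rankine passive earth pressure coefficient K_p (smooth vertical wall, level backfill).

3.16

K_p = (1 + sin φ)/(1 − sin φ) = tan²(45° + 31.3°/2) = 3.162.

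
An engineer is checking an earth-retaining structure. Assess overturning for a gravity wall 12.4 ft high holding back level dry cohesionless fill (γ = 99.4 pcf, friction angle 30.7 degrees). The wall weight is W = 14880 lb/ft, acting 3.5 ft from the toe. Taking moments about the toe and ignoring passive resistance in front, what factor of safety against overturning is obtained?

K_a = tan²(45° − 30.7°/2) = 0.3240.
P_a = ½K_aγH² = 0.5×0.3240×99.4×12.4² = 2476 lb/ft, acting at H/3 = 4.133 ft above the base.
Overturning moment M_o = P_a × H/3 = 2476 × 4.133 = 10230.
Resisting moment M_r = W × 3.5 = 14880 × 3.5 = 52080.
FS_overturning = M_r/M_o = 52080/10230 = 5.088.

5.09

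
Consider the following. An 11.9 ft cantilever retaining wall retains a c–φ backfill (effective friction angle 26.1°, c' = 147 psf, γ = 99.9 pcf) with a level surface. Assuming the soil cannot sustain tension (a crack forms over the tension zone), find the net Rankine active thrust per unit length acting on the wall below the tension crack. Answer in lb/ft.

1000 lb/ft

K_a = 0.3889; √K_a = 0.6237.
Tension-crack depth z_c = 2c/(γ√K_a) = 2×147/(99.9×0.6237) = 4.719 ft.
σ_a at base = K_a γ H − 2c√K_a = 0.3889×99.9×11.9 − 2×147×0.6237 = 279.0 psf.
P_a = ½ × 279.0 × (H − z_c) = 0.5×279.0×7.181 = 1002 lb/ft.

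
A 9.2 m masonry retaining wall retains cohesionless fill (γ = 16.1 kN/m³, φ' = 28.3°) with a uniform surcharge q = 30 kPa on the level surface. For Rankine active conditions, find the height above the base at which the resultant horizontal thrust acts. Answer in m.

K_a = 0.3568.
Triangular part P₁ = ½K_aγH² = 243.1 at H/3 = 3.067 m; rectangular part P₂ = K_a q H = 98.47 at H/2 = 4.600 m.
ȳ = (P₁·3.067 + P₂·4.600)/(P₁+P₂) = 3.509 m.

3.51 m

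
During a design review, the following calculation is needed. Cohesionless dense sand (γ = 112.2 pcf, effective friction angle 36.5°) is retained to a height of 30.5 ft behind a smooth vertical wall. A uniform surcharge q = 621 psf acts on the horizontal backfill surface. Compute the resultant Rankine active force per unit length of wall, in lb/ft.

18100 lb/ft

K_a = tan²(45° − φ/2) = 0.2541.
Soil triangle: ½ K_a γ H² = 0.5×0.2541×112.2×30.5² = 13260 lb/ft.
Surcharge rectangle: K_a q H = 0.2541×621×30.5 = 4812 lb/ft.
Total = 13260 + 4812 = 18070 lb/ft.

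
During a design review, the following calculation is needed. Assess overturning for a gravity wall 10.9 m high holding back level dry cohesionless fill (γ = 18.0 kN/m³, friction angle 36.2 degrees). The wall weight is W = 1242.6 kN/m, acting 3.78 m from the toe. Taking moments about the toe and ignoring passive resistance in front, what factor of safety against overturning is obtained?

K_a = tan²(45° − 36.2°/2) = 0.2574.
P_a = ½K_aγH² = 0.5×0.2574×18.0×10.9² = 275.2 kN/m, acting at H/3 = 3.633 m above the base.
Overturning moment M_o = P_a × H/3 = 275.2 × 3.633 = 1000.0.
Resisting moment M_r = W × 3.78 = 1242.6 × 3.78 = 4697.
FS_overturning = M_r/M_o = 4697/1000.0 = 4.697.

4.70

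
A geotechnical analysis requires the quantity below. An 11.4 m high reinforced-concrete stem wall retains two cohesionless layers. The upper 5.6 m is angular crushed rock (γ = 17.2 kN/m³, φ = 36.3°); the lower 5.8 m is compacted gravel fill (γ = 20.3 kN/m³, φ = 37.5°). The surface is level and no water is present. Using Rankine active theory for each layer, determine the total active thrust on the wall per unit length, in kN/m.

K_a1 = tan²(45°−36.3°/2) = 0.2563; K_a2 = tan²(45°−37.5°/2) = 0.2432.
Layer 1: σ at base = K_a1 γ₁ h₁ = 24.68 kPa; P₁ = ½×24.68×5.6 = 69.12.
Layer 2: σ_v at top = γ₁h₁ = 96.32; σ_h top = K_a2×96.32 = 23.42; σ_h base = K_a2×(96.32+20.3×5.8) = 52.06.
P₂ = ½(23.42+52.06)×5.8 = 218.9. Total P_a = 69.12+218.9 = 288.0 kN/m.

288 kN/m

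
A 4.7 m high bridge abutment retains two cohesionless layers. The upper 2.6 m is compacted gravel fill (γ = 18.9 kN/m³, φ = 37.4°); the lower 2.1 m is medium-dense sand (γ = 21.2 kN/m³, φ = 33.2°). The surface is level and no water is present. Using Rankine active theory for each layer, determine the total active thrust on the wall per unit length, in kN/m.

K_a1 = tan²(45°−37.4°/2) = 0.2443; K_a2 = tan²(45°−33.2°/2) = 0.2924.
Layer 1: σ at base = K_a1 γ₁ h₁ = 12.00 kPa; P₁ = ½×12.00×2.6 = 15.60.
Layer 2: σ_v at top = γ₁h₁ = 49.14; σ_h top = K_a2×49.14 = 14.37; σ_h base = K_a2×(49.14+21.2×2.1) = 27.38.
P₂ = ½(14.37+27.38)×2.1 = 43.84. Total P_a = 15.60+43.84 = 59.44 kN/m.

59.4 kN/m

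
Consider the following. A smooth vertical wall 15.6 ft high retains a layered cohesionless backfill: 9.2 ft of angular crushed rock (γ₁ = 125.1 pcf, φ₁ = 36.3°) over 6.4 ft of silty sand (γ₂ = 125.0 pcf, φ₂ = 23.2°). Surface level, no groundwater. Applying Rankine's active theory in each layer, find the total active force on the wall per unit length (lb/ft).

5670 lb/ft

K_a1 = tan²(45°−36.3°/2) = 0.2563; K_a2 = tan²(45°−23.2°/2) = 0.4348.
Layer 1: σ at base = K_a1 γ₁ h₁ = 294.9 psf; P₁ = ½×294.9×9.2 = 1357.
Layer 2: σ_v at top = γ₁h₁ = 1151; σ_h top = K_a2×1151 = 500.4; σ_h base = K_a2×(1151+125.0×6.4) = 848.2.
P₂ = ½(500.4+848.2)×6.4 = 4316. Total P_a = 1357+4316 = 5672 lb/ft.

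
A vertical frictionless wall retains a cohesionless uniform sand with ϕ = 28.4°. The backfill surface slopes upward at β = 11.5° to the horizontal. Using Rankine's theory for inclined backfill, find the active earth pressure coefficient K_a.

0.380

K_a = cos β · (cos β − √(cos²β − cos²φ)) / (cos β + √(cos²β − cos²φ)).
cos β = 0.9799, cos φ = 0.8796, √(cos²β − cos²φ) = 0.4318.
K_a = 0.9799 × (0.9799 − 0.4318)/(0.9799 + 0.4318) = 0.3804.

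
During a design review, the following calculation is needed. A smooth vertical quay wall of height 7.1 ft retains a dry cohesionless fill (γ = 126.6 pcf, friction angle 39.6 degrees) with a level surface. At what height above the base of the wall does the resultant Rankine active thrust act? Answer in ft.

K_a = 0.2214.
The pressure distribution is triangular, so the resultant acts at H/3 above the base = 7.1/3 = 2.367 ft.

2.37 ft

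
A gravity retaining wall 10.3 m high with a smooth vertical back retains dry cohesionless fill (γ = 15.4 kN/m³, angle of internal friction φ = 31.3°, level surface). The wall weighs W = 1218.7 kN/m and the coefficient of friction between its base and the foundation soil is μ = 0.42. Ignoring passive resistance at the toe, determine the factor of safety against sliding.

K_a = tan²(45° − 31.3°/2) = 0.3162.
P_a = ½K_aγH² = 0.5×0.3162×15.4×10.3² = 258.3 kN/m, acting at H/3 = 3.433 m above the base.
FS_sliding = μW / P_a = 0.42×1218.7 / 258.3 = 1.982.

1.98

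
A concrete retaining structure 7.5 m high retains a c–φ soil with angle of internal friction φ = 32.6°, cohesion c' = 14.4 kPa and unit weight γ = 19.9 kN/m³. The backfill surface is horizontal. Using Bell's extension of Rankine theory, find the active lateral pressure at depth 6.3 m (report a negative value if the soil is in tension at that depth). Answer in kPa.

21.8 kPa

K_a = (1 − sin φ)/(1 + sin φ) = 0.2997.
σ_a = K_a γ z − 2c√K_a = 0.2997×19.9×6.3 − 2×14.4×0.5475 = 21.81 kPa.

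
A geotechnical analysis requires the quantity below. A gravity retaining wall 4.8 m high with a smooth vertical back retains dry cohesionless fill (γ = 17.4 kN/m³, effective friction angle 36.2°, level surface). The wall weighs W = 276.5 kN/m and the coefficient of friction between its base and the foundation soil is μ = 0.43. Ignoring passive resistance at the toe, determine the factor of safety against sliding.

K_a = tan²(45° − 36.2°/2) = 0.2574.
P_a = ½K_aγH² = 0.5×0.2574×17.4×4.8² = 51.59 kN/m, acting at H/3 = 1.600 m above the base.
FS_sliding = μW / P_a = 0.43×276.5 / 51.59 = 2.305.

2.30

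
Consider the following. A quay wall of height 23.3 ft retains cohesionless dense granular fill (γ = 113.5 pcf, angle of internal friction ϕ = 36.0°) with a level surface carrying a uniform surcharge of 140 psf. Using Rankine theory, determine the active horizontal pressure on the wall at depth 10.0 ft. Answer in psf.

331 psf

K_a = (1 − sin φ)/(1 + sin φ) = 0.2596.
σ_v = γz + q = 113.5 × 10.0 + 140 = 1275 psf.
σ_h = K_a σ_v = 0.2596 × 1275 = 331.0 psf.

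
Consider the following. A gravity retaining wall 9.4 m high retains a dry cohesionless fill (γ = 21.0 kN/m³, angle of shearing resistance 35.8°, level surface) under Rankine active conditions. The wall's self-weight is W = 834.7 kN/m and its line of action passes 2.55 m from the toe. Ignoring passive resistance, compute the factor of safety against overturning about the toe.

2.80

K_a = tan²(45° − 35.8°/2) = 0.2619.
P_a = ½K_aγH² = 0.5×0.2619×21.0×9.4² = 243.0 kN/m, acting at H/3 = 3.133 m above the base.
Overturning moment M_o = P_a × H/3 = 243.0 × 3.133 = 761.2.
Resisting moment M_r = W × 2.55 = 834.7 × 2.55 = 2128.
FS_overturning = M_r/M_o = 2128/761.2 = 2.796.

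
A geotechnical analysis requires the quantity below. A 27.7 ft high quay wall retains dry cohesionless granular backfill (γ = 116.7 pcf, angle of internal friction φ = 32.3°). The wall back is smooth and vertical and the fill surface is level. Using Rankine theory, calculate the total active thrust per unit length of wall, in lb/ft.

13600 lb/ft

K_a = tan²(45° − φ/2) = 0.3035.
P_a = ½ K_a γ H² = 0.5 × 0.3035 × 116.7 × 27.7² = 13590 lb/ft.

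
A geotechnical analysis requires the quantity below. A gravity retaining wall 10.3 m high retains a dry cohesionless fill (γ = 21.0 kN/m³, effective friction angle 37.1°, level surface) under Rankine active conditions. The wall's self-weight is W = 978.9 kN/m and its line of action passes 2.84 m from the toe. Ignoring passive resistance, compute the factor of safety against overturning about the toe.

K_a = tan²(45° − 37.1°/2) = 0.2475.
P_a = ½K_aγH² = 0.5×0.2475×21.0×10.3² = 275.7 kN/m, acting at H/3 = 3.433 m above the base.
Overturning moment M_o = P_a × H/3 = 275.7 × 3.433 = 946.6.
Resisting moment M_r = W × 2.84 = 978.9 × 2.84 = 2780.
FS_overturning = M_r/M_o = 2780/946.6 = 2.937.

2.94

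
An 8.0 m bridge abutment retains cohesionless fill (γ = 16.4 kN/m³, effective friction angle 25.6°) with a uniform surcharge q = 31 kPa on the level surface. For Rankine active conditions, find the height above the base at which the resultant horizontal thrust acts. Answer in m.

3.09 m

K_a = 0.3966.
Triangular part P₁ = ½K_aγH² = 208.1 at H/3 = 2.667 m; rectangular part P₂ = K_a q H = 98.35 at H/2 = 4.000 m.
ȳ = (P₁·2.667 + P₂·4.000)/(P₁+P₂) = 3.095 m.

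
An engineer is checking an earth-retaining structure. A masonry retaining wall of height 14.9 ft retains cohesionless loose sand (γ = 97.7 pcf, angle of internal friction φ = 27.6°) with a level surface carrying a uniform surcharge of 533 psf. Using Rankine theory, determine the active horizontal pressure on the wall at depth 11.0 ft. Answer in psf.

K_a = (1 − sin φ)/(1 + sin φ) = 0.3668.
σ_v = γz + q = 97.7 × 11.0 + 533 = 1608 psf.
σ_h = K_a σ_v = 0.3668 × 1608 = 589.7 psf.

590 psf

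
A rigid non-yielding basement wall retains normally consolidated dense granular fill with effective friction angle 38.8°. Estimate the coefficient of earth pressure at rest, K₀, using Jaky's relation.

K₀ = 1 − sin φ' = 1 − sin 38.8° = 0.3734.

0.373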